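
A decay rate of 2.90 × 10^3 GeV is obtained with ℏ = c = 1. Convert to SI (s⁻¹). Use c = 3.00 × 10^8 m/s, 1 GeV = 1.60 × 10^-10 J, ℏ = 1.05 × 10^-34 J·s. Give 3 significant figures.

4.42 × 10^27 s⁻¹

A rate is [E]/ℏ; divide by ℏ.
1 GeV → 1/ℏ × (1 GeV in J) = 1.52 × 10^24 s⁻¹.
Result: 2.90 × 10^3 × 1.52 × 10^24 = 4.42 × 10^27 s⁻¹.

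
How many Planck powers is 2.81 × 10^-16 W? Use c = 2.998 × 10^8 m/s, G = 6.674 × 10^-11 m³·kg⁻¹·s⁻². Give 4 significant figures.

7.743 × 10^-69

Planck power: P_P = c⁵/G = 3.629 × 10^52 W.
2.81 × 10^-16 / 3.629 × 10^52 = 7.743 × 10^-69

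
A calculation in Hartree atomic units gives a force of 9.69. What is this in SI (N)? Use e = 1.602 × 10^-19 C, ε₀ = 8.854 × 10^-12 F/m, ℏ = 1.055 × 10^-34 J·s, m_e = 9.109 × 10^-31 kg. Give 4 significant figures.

One atomic unit of force: F_au = E_h/a₀ = m_e²e⁶/((4πε₀)³ℏ⁴) = 8.220 × 10^-8 N.
9.69 × 8.220 × 10^-8 N = 7.965 × 10^-7 N

7.965 × 10^-7 N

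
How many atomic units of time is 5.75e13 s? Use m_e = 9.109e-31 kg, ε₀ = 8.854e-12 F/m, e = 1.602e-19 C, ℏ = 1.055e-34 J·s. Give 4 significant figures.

atomic unit of time: τ_au = (4πε₀)²ℏ³/(m_e e⁴) = 2.423e-17 s.
5.75e13 / 2.423e-17 = 2.373e30

2.373e30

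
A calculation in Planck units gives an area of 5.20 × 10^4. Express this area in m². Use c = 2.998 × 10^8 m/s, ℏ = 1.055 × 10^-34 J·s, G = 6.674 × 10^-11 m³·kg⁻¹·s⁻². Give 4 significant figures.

One Planck area: A_P = ℏG/c³ = 2.613 × 10^-70 m².
5.20 × 10^4 × 2.613 × 10^-70 m² = 1.359 × 10^-65 m²

1.359 × 10^-65 m²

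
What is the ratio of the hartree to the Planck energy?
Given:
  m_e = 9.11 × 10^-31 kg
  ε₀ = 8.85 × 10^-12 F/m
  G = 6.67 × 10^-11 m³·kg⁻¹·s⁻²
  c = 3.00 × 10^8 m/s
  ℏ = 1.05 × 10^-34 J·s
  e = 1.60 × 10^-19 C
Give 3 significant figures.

2.24 × 10^-27

hartree: E_h = m_e e⁴/(4πε₀ℏ)² = 4.38 × 10^-18 J
Planck energy: E_P = √(ℏc⁵/G) = 1.96 × 10^9 J
ratio = 4.38 × 10^-18 / 1.96 × 10^9 = 2.24 × 10^-27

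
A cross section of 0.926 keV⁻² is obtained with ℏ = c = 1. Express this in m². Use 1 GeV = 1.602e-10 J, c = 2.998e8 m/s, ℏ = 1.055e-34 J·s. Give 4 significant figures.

3.610e-20 m²

Area is [L]² = [E]⁻²·(ℏc)²; restore (ℏc)².
1 GeV⁻² → (ℏc)² × (1 GeV in J)⁻² = 3.898e-32 m².
Convert the energy scale: 0.926 keV⁻² = 9.26e11 GeV⁻².
Result: 9.26e11 × 3.898e-32 = 3.610e-20 m².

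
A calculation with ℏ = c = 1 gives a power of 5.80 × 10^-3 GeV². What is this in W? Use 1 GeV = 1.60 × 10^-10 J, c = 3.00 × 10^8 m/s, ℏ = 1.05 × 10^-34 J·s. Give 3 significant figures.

1.41 × 10^12 W

Power is [E]/[T] = [E]²/ℏ.
1 GeV² → 1/ℏ × (1 GeV in J)² = 2.44 × 10^14 W.
Result: 5.80 × 10^-3 × 2.44 × 10^14 = 1.41 × 10^12 W.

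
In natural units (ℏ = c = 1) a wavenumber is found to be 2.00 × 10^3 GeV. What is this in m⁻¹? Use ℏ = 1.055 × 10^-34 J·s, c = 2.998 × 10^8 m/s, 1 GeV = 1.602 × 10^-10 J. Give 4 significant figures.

Inverse length is [E]/(ℏc).
1 GeV → 1/(ℏc) × (1 GeV in J) = 5.065 × 10^15 m⁻¹.
Result: 2.00 × 10^3 × 5.065 × 10^15 = 1.013 × 10^19 m⁻¹.

1.013 × 10^19 m⁻¹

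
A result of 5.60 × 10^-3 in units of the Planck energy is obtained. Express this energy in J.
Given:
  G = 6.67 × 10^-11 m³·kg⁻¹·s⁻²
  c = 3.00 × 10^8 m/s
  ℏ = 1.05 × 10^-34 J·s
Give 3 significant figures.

One Planck energy: E_P = √(ℏc⁵/G) = 1.96 × 10^9 J.
5.60 × 10^-3 × 1.96 × 10^9 J = 1.10 × 10^7 J

1.10 × 10^7 J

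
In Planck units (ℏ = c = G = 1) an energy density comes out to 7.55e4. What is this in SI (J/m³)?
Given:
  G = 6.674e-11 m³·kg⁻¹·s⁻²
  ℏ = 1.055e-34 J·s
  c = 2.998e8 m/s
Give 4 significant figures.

One Planck energy density: u_P = c⁷/(ℏG²) = 4.632e113 J/m³.
7.55e4 × 4.632e113 J/m³ = 3.497e118 J/m³

3.497e118 J/m³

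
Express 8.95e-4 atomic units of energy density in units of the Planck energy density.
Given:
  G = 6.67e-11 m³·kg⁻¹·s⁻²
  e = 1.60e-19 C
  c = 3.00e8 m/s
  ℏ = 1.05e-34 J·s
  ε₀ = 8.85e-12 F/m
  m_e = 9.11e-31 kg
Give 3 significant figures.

atomic unit of energy density: u_au = E_h/a₀³ = m_e⁴e¹⁰/((4πε₀)⁵ℏ⁸) = 3.01e13 J/m³
Planck energy density: u_P = c⁷/(ℏG²) = 4.68e113 J/m³
8.95e-4 × 3.01e13 / 4.68e113 = 5.76e-104

5.76e-104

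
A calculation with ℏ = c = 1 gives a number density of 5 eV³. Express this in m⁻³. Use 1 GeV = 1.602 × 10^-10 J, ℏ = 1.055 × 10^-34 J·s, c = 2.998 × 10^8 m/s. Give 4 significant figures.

6.497 × 10^20 m⁻³

Number density is [L]⁻³ = [E]³/(ℏc)³.
1 GeV³ → 1/(ℏc)³ × (1 GeV in J)³ = 1.299 × 10^47 m⁻³.
Convert the energy scale: 5 eV³ = 5.00 × 10^-27 GeV³.
Result: 5.00 × 10^-27 × 1.299 × 10^47 = 6.497 × 10^20 m⁻³.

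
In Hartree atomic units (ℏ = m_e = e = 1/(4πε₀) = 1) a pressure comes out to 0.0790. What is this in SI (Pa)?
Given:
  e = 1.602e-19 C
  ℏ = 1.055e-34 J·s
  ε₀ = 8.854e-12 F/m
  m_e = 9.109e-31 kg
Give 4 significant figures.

One atomic unit of pressure: P_au = E_h/a₀³ = m_e⁴e¹⁰/((4πε₀)⁵ℏ⁸) = 2.929e13 Pa.
0.0790 × 2.929e13 Pa = 2.314e12 Pa

2.314e12 Pa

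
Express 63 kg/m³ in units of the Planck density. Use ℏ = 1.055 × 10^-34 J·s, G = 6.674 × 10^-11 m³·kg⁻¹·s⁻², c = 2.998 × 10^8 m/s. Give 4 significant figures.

Planck density: ρ_P = c⁵/(ℏG²) = 5.154 × 10^96 kg/m³.
63 / 5.154 × 10^96 = 1.222 × 10^-95

1.222 × 10^-95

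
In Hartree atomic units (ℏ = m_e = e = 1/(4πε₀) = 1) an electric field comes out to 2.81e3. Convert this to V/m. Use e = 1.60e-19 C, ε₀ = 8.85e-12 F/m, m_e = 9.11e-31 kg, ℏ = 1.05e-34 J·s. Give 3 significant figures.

One atomic unit of electric field: E_au = E_h/(e a₀) = m_e²e⁵/((4πε₀)³ℏ⁴) = 5.20e11 V/m.
2.81e3 × 5.20e11 V/m = 1.46e15 V/m

1.46e15 V/m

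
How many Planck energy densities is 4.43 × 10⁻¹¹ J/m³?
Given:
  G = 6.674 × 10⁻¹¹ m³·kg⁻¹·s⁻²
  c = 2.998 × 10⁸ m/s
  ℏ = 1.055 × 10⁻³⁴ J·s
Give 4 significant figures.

Planck energy density: u_P = c⁷/(ℏG²) = 4.632 × 10¹¹³ J/m³.
4.43 × 10⁻¹¹ / 4.632 × 10¹¹³ = 9.563 × 10⁻¹²⁵

9.563 × 10⁻¹²⁵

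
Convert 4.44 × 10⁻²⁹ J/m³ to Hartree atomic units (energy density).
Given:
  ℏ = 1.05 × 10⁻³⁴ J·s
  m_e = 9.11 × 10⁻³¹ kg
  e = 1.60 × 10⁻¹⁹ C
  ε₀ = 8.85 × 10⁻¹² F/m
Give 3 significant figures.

atomic unit of energy density: u_au = E_h/a₀³ = m_e⁴e¹⁰/((4πε₀)⁵ℏ⁸) = 3.01 × 10¹³ J/m³.
4.44 × 10⁻²⁹ / 3.01 × 10¹³ = 1.47 × 10⁻⁴²

1.47 × 10⁻⁴²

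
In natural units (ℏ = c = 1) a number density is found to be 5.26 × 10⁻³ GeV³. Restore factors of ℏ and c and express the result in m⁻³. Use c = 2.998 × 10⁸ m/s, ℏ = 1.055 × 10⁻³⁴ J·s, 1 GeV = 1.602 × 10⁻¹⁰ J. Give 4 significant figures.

Number density is [L]⁻³ = [E]³/(ℏc)³.
1 GeV³ → 1/(ℏc)³ × (1 GeV in J)³ = 1.299 × 10⁴⁷ m⁻³.
Result: 5.26 × 10⁻³ × 1.299 × 10⁴⁷ = 6.835 × 10⁴⁴ m⁻³.

6.835 × 10⁴⁴ m⁻³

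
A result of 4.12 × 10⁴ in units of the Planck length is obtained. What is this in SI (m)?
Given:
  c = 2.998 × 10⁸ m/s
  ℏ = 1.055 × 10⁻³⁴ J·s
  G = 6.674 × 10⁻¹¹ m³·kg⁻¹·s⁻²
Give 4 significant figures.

6.660 × 10⁻³¹ m

One Planck length: ℓ_P = √(ℏG/c³) = 1.616 × 10⁻³⁵ m.
4.12 × 10⁴ × 1.616 × 10⁻³⁵ m = 6.660 × 10⁻³¹ m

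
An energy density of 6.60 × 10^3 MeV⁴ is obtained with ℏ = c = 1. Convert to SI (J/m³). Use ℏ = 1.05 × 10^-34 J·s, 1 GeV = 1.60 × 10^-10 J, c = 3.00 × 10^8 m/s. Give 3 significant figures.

1.38 × 10^29 J/m³

[E]/[L]³ = [E]⁴/(ℏc)³; restore (ℏc)⁻³.
1 GeV⁴ → 1/(ℏc)³ × (1 GeV in J)⁴ = 2.10 × 10^37 J/m³.
Convert the energy scale: 6.60 × 10^3 MeV⁴ = 6.60 × 10^-9 GeV⁴.
Result: 6.60 × 10^-9 × 2.10 × 10^37 = 1.38 × 10^29 J/m³.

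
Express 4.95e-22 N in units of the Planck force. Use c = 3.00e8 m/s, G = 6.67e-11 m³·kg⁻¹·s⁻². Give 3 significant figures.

Planck force: F_P = c⁴/G = 1.21e44 N.
4.95e-22 / 1.21e44 = 4.08e-66

4.08e-66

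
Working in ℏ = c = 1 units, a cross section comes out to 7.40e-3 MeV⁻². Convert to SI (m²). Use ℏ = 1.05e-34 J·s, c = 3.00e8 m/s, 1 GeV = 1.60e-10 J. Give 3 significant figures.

Area is [L]² = [E]⁻²·(ℏc)²; restore (ℏc)².
1 GeV⁻² → (ℏc)² × (1 GeV in J)⁻² = 3.88e-32 m².
Convert the energy scale: 7.40e-3 MeV⁻² = 7.40e3 GeV⁻².
Result: 7.40e3 × 3.88e-32 = 2.87e-28 m².

2.87e-28 m²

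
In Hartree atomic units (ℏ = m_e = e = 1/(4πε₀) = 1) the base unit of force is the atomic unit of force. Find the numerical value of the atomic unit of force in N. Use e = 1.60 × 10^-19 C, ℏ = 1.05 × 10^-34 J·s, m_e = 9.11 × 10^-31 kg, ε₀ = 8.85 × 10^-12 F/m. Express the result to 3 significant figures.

F_au = E_h/a₀ = m_e²e⁶/((4πε₀)³ℏ⁴)
E_h = 4.38 × 10^-18 J
a₀ = 5.26 × 10^-11 m
E_h/a₀ = 8.33 × 10^-8 N

8.33 × 10^-8 N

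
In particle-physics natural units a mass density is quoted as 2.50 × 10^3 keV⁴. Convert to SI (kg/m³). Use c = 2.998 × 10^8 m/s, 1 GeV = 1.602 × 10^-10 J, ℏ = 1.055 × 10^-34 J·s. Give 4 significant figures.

Mass density is [E]/(c²[L]³) = [E]⁴/(ℏ³c⁵).
1 GeV⁴ → 1/(ℏ³c⁵) × (1 GeV in J)⁴ = 2.316 × 10^20 kg/m³.
Convert the energy scale: 2.50 × 10^3 keV⁴ = 2.50 × 10^-21 GeV⁴.
Result: 2.50 × 10^-21 × 2.316 × 10^20 = 0.5790 kg/m³.

0.5790 kg/m³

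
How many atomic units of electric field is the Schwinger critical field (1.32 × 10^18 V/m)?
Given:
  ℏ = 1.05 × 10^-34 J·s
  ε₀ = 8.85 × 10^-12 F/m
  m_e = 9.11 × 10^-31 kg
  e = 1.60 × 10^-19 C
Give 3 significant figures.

2.54 × 10^6

atomic unit of electric field: E_au = E_h/(e a₀) = m_e²e⁵/((4πε₀)³ℏ⁴) = 5.20 × 10^11 V/m.
1.32 × 10^18 / 5.20 × 10^11 = 2.54 × 10^6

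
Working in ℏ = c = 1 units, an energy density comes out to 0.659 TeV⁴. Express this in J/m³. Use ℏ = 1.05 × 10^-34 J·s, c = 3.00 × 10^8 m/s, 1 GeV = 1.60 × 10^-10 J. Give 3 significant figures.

[E]/[L]³ = [E]⁴/(ℏc)³; restore (ℏc)⁻³.
1 GeV⁴ → 1/(ℏc)³ × (1 GeV in J)⁴ = 2.10 × 10^37 J/m³.
Convert the energy scale: 0.659 TeV⁴ = 6.59 × 10^11 GeV⁴.
Result: 6.59 × 10^11 × 2.10 × 10^37 = 1.38 × 10^49 J/m³.

1.38 × 10^49 J/m³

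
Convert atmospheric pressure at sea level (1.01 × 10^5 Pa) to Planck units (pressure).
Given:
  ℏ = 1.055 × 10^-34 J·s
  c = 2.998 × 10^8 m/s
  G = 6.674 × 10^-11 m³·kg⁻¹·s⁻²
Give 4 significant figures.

Planck pressure: p_P = c⁷/(ℏG²) = 4.632 × 10^113 Pa.
1.01 × 10^5 / 4.632 × 10^113 = 2.180 × 10^-109

2.180 × 10^-109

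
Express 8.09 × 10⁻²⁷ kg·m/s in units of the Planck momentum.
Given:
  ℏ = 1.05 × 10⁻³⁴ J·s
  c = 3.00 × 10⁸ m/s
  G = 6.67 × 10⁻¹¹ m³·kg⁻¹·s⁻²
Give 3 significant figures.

Planck momentum: p_P = √(ℏc³/G) = 6.52 kg·m/s.
8.09 × 10⁻²⁷ / 6.52 = 1.24 × 10⁻²⁷

1.24 × 10⁻²⁷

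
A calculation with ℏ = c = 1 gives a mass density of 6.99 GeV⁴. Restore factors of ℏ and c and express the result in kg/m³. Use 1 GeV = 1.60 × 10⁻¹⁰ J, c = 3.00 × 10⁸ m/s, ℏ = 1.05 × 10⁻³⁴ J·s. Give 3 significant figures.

Mass density is [E]/(c²[L]³) = [E]⁴/(ℏ³c⁵).
1 GeV⁴ → 1/(ℏ³c⁵) × (1 GeV in J)⁴ = 2.33 × 10²⁰ kg/m³.
Result: 6.99 × 2.33 × 10²⁰ = 1.63 × 10²¹ kg/m³.

1.63 × 10²¹ kg/m³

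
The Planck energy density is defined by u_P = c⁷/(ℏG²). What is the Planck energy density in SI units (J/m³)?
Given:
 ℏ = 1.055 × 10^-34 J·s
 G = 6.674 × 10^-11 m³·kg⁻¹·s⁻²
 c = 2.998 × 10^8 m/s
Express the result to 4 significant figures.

u_P = c⁷/(ℏG²)
  = 2.177 × 10^59 / 4.699 × 10^-55
  = 4.632 × 10^113 J/m³

4.632 × 10^113 J/m³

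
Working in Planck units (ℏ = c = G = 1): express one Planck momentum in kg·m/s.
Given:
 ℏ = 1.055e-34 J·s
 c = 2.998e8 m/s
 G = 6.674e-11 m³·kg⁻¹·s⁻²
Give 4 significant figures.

Dimensional analysis gives p_P = √(ℏc³/G).
  = √(42.60)
  = 6.527 kg·m/s

6.527 kg·m/s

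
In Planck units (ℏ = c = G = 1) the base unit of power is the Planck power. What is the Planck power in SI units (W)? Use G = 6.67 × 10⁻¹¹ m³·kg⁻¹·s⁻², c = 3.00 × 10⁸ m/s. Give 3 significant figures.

3.64 × 10⁵² W

P_P = c⁵/G
  = 2.43 × 10⁴² / 6.67 × 10⁻¹¹
  = 3.64 × 10⁵² W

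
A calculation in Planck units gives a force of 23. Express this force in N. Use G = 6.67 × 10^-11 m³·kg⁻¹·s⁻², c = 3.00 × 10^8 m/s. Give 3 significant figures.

One Planck force: F_P = c⁴/G = 1.21 × 10^44 N.
23 × 1.21 × 10^44 N = 2.79 × 10^45 N

2.79 × 10^45 N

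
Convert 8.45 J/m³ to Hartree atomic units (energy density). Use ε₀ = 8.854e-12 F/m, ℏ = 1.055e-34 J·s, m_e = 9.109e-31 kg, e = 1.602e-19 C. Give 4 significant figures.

2.885e-13

atomic unit of energy density: u_au = E_h/a₀³ = m_e⁴e¹⁰/((4πε₀)⁵ℏ⁸) = 2.929e13 J/m³.
8.45 / 2.929e13 = 2.885e-13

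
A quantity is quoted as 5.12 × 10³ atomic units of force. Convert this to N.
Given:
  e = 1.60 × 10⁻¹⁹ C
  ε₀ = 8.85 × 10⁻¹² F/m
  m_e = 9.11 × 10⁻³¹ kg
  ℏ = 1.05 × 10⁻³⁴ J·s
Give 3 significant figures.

4.26 × 10⁻⁴ N

One atomic unit of force: F_au = E_h/a₀ = m_e²e⁶/((4πε₀)³ℏ⁴) = 8.33 × 10⁻⁸ N.
5.12 × 10³ × 8.33 × 10⁻⁸ N = 4.26 × 10⁻⁴ N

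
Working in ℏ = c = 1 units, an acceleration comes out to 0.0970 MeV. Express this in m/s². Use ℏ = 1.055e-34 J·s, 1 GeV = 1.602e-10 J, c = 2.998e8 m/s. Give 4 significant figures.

Acceleration is [L]/[T]² = c·[E]/ℏ.
1 GeV → c/ℏ × (1 GeV in J) = 4.552e32 m/s².
Convert the energy scale: 0.0970 MeV = 9.70e-5 GeV.
Result: 9.70e-5 × 4.552e32 = 4.416e28 m/s².

4.416e28 m/s²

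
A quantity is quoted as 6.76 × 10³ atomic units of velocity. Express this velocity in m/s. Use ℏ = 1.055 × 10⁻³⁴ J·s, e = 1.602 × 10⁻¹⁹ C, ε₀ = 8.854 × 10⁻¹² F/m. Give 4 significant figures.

One atomic unit of velocity: v_au = e²/(4πε₀ℏ) = 2.186 × 10⁶ m/s.
6.76 × 10³ × 2.186 × 10⁶ m/s = 1.478 × 10¹⁰ m/s

1.478 × 10¹⁰ m/s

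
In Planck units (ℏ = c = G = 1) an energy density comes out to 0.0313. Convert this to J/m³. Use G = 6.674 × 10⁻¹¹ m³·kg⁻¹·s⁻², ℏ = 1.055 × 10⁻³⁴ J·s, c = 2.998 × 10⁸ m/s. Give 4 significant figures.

One Planck energy density: u_P = c⁷/(ℏG²) = 4.632 × 10¹¹³ J/m³.
0.0313 × 4.632 × 10¹¹³ J/m³ = 1.450 × 10¹¹² J/m³

1.450 × 10¹¹² J/m³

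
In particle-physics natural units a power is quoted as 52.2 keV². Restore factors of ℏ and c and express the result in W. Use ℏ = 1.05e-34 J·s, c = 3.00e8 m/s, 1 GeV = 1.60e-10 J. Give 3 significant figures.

1.27e4 W

Power is [E]/[T] = [E]²/ℏ.
1 GeV² → 1/ℏ × (1 GeV in J)² = 2.44e14 W.
Convert the energy scale: 52.2 keV² = 5.22e-11 GeV².
Result: 5.22e-11 × 2.44e14 = 1.27e4 W.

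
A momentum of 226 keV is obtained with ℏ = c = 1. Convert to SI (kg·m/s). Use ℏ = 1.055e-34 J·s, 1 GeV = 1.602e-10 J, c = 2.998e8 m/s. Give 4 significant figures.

1.208e-22 kg·m/s

Momentum is [E]/c; divide by c.
1 GeV → 1/c × (1 GeV in J) = 5.344e-19 kg·m/s.
Convert the energy scale: 226 keV = 2.26e-4 GeV.
Result: 2.26e-4 × 5.344e-19 = 1.208e-22 kg·m/s.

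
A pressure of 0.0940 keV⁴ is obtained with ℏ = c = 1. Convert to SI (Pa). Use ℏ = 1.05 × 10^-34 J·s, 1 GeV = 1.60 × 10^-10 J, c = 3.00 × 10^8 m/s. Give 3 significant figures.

1.97 × 10^12 Pa

Pressure is [E]/[L]³ = [E]⁴/(ℏc)³.
1 GeV⁴ → 1/(ℏc)³ × (1 GeV in J)⁴ = 2.10 × 10^37 Pa.
Convert the energy scale: 0.0940 keV⁴ = 9.40 × 10^-26 GeV⁴.
Result: 9.40 × 10^-26 × 2.10 × 10^37 = 1.97 × 10^12 Pa.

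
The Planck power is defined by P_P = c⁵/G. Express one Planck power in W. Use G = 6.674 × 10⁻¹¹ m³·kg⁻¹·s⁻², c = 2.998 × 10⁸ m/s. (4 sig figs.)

3.629 × 10⁵² W

P_P = c⁵/G
  = 2.422 × 10⁴² / 6.674 × 10⁻¹¹
  = 3.629 × 10⁵² W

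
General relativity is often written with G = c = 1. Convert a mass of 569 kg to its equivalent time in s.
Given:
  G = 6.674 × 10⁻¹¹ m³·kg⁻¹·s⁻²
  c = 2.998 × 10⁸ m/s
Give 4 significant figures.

Mass → time via G/c³.
569 kg × (G/c³) = 1.409 × 10⁻³³ s

1.409 × 10⁻³³ s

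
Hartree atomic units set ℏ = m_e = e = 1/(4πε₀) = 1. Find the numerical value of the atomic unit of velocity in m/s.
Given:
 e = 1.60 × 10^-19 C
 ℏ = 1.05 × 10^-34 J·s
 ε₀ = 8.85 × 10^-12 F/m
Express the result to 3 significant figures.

2.19 × 10^6 m/s

Dimensional analysis gives v_au = e²/(4πε₀ℏ).
  = 2.56 × 10^-38 / 1.17 × 10^-44
  = 2.19 × 10^6 m/s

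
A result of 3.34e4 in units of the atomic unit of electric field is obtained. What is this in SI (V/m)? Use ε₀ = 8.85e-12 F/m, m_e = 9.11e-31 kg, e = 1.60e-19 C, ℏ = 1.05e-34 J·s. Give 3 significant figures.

One atomic unit of electric field: E_au = E_h/(e a₀) = m_e²e⁵/((4πε₀)³ℏ⁴) = 5.20e11 V/m.
3.34e4 × 5.20e11 V/m = 1.74e16 V/m

1.74e16 V/m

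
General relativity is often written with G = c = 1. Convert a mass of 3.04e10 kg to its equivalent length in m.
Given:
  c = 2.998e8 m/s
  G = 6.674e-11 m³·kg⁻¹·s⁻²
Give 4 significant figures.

2.257e-17 m

In G = c = 1 units mass has dimensions of length; the conversion factor is G/c².
3.04e10 kg × (G/c²) = 2.257e-17 m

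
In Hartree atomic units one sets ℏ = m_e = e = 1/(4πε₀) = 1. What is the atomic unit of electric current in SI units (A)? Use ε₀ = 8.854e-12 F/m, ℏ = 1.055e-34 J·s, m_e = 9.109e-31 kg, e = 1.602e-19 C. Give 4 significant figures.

6.612e-3 A

I_au = e E_h/ℏ = m_e e⁵/((4πε₀)²ℏ³)
E_h = 4.354e-18 J
e·E_h/ℏ = 6.612e-3 A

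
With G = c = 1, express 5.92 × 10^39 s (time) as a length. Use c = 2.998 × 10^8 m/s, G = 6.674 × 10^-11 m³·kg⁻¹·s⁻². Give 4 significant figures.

1.775 × 10^48 m

Time → length via c.
5.92 × 10^39 s × (c) = 1.775 × 10^48 m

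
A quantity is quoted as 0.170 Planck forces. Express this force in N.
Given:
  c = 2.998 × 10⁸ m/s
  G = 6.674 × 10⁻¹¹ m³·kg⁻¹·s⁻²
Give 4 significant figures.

2.058 × 10⁴³ N

One Planck force: F_P = c⁴/G = 1.210 × 10⁴⁴ N.
0.170 × 1.210 × 10⁴⁴ N = 2.058 × 10⁴³ N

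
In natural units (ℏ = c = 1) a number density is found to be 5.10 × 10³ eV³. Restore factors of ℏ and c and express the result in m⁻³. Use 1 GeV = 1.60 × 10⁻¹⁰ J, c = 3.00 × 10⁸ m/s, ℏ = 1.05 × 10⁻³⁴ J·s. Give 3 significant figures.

6.68 × 10²³ m⁻³

Number density is [L]⁻³ = [E]³/(ℏc)³.
1 GeV³ → 1/(ℏc)³ × (1 GeV in J)³ = 1.31 × 10⁴⁷ m⁻³.
Convert the energy scale: 5.10 × 10³ eV³ = 5.10 × 10⁻²⁴ GeV³.
Result: 5.10 × 10⁻²⁴ × 1.31 × 10⁴⁷ = 6.68 × 10²³ m⁻³.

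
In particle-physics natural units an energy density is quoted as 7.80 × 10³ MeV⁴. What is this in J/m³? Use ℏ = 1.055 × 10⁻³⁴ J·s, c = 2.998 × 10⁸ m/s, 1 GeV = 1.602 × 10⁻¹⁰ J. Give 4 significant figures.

1.624 × 10²⁹ J/m³

[E]/[L]³ = [E]⁴/(ℏc)³; restore (ℏc)⁻³.
1 GeV⁴ → 1/(ℏc)³ × (1 GeV in J)⁴ = 2.082 × 10³⁷ J/m³.
Convert the energy scale: 7.80 × 10³ MeV⁴ = 7.80 × 10⁻⁹ GeV⁴.
Result: 7.80 × 10⁻⁹ × 2.082 × 10³⁷ = 1.624 × 10²⁹ J/m³.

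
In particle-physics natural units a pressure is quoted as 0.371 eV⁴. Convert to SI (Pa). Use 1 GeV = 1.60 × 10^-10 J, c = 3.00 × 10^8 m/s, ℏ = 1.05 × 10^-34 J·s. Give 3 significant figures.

Pressure is [E]/[L]³ = [E]⁴/(ℏc)³.
1 GeV⁴ → 1/(ℏc)³ × (1 GeV in J)⁴ = 2.10 × 10^37 Pa.
Convert the energy scale: 0.371 eV⁴ = 3.71 × 10^-37 GeV⁴.
Result: 3.71 × 10^-37 × 2.10 × 10^37 = 7.78 Pa.

7.78 Pa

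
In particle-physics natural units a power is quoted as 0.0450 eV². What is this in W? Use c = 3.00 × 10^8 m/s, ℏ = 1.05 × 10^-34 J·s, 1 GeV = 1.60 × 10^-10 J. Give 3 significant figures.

Power is [E]/[T] = [E]²/ℏ.
1 GeV² → 1/ℏ × (1 GeV in J)² = 2.44 × 10^14 W.
Convert the energy scale: 0.0450 eV² = 4.50 × 10^-20 GeV².
Result: 4.50 × 10^-20 × 2.44 × 10^14 = 1.10 × 10^-5 W.

1.10 × 10^-5 W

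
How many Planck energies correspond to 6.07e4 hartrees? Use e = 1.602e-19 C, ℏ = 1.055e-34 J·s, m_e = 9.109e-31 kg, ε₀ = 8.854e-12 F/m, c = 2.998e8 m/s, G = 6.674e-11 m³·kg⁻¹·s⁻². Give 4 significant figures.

hartree: E_h = m_e e⁴/(4πε₀ℏ)² = 4.354e-18 J
Planck energy: E_P = √(ℏc⁵/G) = 1.957e9 J
6.07e4 × 4.354e-18 / 1.957e9 = 1.351e-22

1.351e-22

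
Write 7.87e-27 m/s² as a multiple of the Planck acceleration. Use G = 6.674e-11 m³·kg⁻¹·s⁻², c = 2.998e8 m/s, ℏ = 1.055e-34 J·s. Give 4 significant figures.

1.415e-78

Planck acceleration: a_P = √(c⁷/(ℏG)) = 5.560e51 m/s².
7.87e-27 / 5.560e51 = 1.415e-78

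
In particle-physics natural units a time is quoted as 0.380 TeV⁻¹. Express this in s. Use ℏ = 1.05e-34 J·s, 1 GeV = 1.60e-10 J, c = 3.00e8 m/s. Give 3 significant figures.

2.49e-28 s

A time is [E]⁻¹ in ℏ=c=1; restore one factor of ℏ.
1 GeV⁻¹ → ℏ × (1 GeV in J)⁻¹ = 6.56e-25 s.
Convert the energy scale: 0.380 TeV⁻¹ = 3.80e-4 GeV⁻¹.
Result: 3.80e-4 × 6.56e-25 = 2.49e-28 s.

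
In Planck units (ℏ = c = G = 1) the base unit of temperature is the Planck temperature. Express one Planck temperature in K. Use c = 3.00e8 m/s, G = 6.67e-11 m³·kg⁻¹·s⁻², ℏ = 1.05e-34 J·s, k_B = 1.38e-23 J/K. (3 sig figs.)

T_P = √(ℏc⁵/G) / k_B
  = √(3.83e18) × 7.25e22
  = 1.42e32 K

1.42e32 K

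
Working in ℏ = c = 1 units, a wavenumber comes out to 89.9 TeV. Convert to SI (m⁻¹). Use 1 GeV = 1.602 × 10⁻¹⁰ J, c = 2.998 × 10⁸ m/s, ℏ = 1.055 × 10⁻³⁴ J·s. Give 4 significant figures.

Inverse length is [E]/(ℏc).
1 GeV → 1/(ℏc) × (1 GeV in J) = 5.065 × 10¹⁵ m⁻¹.
Convert the energy scale: 89.9 TeV = 8.99 × 10⁴ GeV.
Result: 8.99 × 10⁴ × 5.065 × 10¹⁵ = 4.553 × 10²⁰ m⁻¹.

4.553 × 10²⁰ m⁻¹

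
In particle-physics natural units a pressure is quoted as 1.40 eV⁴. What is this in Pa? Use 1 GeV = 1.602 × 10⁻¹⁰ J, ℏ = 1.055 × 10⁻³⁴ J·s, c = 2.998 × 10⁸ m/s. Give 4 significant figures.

29.14 Pa

Pressure is [E]/[L]³ = [E]⁴/(ℏc)³.
1 GeV⁴ → 1/(ℏc)³ × (1 GeV in J)⁴ = 2.082 × 10³⁷ Pa.
Convert the energy scale: 1.40 eV⁴ = 1.40 × 10⁻³⁶ GeV⁴.
Result: 1.40 × 10⁻³⁶ × 2.082 × 10³⁷ = 29.14 Pa.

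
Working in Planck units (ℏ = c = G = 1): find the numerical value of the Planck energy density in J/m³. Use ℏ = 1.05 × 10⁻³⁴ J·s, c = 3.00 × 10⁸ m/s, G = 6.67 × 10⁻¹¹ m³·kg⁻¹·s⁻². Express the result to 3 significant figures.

4.68 × 10¹¹³ J/m³

From ℏ = c = G = 1 the energy density scale is u_P = c⁷/(ℏG²).
  = 2.19 × 10⁵⁹ / 4.67 × 10⁻⁵⁵
  = 4.68 × 10¹¹³ J/m³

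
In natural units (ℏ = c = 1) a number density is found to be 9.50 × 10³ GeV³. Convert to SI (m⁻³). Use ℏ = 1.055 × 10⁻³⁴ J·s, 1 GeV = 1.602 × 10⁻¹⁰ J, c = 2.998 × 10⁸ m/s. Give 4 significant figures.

Number density is [L]⁻³ = [E]³/(ℏc)³.
1 GeV³ → 1/(ℏc)³ × (1 GeV in J)³ = 1.299 × 10⁴⁷ m⁻³.
Result: 9.50 × 10³ × 1.299 × 10⁴⁷ = 1.234 × 10⁵¹ m⁻³.

1.234 × 10⁵¹ m⁻³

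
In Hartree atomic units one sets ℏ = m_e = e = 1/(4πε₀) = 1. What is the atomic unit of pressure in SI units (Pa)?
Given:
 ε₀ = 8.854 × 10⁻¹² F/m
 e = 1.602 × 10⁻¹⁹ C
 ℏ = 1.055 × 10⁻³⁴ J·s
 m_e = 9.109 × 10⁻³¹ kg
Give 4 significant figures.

2.929 × 10¹³ Pa

P_au = E_h/a₀³ = m_e⁴e¹⁰/((4πε₀)⁵ℏ⁸)
E_h = 4.354 × 10⁻¹⁸ J
a₀ = 5.297 × 10⁻¹¹ m
E_h/a₀³ = 2.929 × 10¹³ Pa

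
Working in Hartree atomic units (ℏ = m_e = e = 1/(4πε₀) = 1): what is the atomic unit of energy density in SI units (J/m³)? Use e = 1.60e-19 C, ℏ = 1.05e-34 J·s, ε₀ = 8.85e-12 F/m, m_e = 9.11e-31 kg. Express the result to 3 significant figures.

The unique combination of the constants set to 1 with dimensions of energy density is u_au = E_h/a₀³ = m_e⁴e¹⁰/((4πε₀)⁵ℏ⁸).
E_h = 4.38e-18 J
a₀ = 5.26e-11 m
E_h/a₀³ = 3.01e13 J/m³

3.01e13 J/m³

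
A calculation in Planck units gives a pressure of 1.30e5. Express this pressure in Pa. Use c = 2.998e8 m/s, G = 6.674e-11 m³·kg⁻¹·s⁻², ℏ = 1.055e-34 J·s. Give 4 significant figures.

One Planck pressure: p_P = c⁷/(ℏG²) = 4.632e113 Pa.
1.30e5 × 4.632e113 Pa = 6.022e118 Pa

6.022e118 Pa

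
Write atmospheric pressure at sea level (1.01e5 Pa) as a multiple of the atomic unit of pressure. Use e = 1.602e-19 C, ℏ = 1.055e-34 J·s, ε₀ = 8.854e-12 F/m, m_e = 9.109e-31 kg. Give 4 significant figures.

3.448e-9

atomic unit of pressure: P_au = E_h/a₀³ = m_e⁴e¹⁰/((4πε₀)⁵ℏ⁸) = 2.929e13 Pa.
1.01e5 / 2.929e13 = 3.448e-9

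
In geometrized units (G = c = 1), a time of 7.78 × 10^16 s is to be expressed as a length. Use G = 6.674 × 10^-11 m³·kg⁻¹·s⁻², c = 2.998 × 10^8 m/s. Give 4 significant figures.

Time → length via c.
7.78 × 10^16 s × (c) = 2.332 × 10^25 m

2.332 × 10^25 m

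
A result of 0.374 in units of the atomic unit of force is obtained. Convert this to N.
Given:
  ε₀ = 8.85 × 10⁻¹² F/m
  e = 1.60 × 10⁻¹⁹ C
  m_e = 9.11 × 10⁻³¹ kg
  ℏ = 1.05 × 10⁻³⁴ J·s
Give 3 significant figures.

3.11 × 10⁻⁸ N

One atomic unit of force: F_au = E_h/a₀ = m_e²e⁶/((4πε₀)³ℏ⁴) = 8.33 × 10⁻⁸ N.
0.374 × 8.33 × 10⁻⁸ N = 3.11 × 10⁻⁸ N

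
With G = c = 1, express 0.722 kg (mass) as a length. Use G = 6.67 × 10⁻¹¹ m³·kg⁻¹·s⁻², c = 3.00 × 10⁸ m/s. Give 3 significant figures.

In G = c = 1 units mass has dimensions of length; the conversion factor is G/c².
0.722 kg × (G/c²) = 5.35 × 10⁻²⁸ m

5.35 × 10⁻²⁸ m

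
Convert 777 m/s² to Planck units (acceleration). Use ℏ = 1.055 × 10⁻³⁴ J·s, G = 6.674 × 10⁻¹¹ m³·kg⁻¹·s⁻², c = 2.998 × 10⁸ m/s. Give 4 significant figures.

Planck acceleration: a_P = √(c⁷/(ℏG)) = 5.560 × 10⁵¹ m/s².
777 / 5.560 × 10⁵¹ = 1.397 × 10⁻⁴⁹

1.397 × 10⁻⁴⁹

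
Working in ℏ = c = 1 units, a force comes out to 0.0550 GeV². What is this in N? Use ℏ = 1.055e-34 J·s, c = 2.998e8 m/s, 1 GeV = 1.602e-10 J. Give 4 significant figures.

4.463e4 N

Force is [E]/[L] = [E]²/(ℏc); restore (ℏc)⁻¹.
1 GeV² → 1/(ℏc) × (1 GeV in J)² = 8.114e5 N.
Result: 0.0550 × 8.114e5 = 4.463e4 N.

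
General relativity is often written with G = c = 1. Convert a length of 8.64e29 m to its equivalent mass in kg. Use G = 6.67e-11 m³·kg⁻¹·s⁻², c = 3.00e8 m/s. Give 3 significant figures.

1.17e57 kg

Length → mass via c²/G.
8.64e29 m × (c²/G) = 1.17e57 kg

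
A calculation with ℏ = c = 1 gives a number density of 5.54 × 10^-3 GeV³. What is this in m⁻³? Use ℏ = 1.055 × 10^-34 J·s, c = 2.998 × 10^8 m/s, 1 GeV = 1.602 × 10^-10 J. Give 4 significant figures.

7.199 × 10^44 m⁻³

Number density is [L]⁻³ = [E]³/(ℏc)³.
1 GeV³ → 1/(ℏc)³ × (1 GeV in J)³ = 1.299 × 10^47 m⁻³.
Result: 5.54 × 10^-3 × 1.299 × 10^47 = 7.199 × 10^44 m⁻³.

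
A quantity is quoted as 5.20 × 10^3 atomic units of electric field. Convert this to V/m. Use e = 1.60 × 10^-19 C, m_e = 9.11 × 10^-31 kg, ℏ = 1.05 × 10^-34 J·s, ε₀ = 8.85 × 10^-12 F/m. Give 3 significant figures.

One atomic unit of electric field: E_au = E_h/(e a₀) = m_e²e⁵/((4πε₀)³ℏ⁴) = 5.20 × 10^11 V/m.
5.20 × 10^3 × 5.20 × 10^11 V/m = 2.71 × 10^15 V/m

2.71 × 10^15 V/m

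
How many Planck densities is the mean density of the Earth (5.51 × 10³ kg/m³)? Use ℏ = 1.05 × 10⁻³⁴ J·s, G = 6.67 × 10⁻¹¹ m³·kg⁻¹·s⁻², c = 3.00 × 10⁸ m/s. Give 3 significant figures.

Planck density: ρ_P = c⁵/(ℏG²) = 5.20 × 10⁹⁶ kg/m³.
5.51 × 10³ / 5.20 × 10⁹⁶ = 1.06 × 10⁻⁹³

1.06 × 10⁻⁹³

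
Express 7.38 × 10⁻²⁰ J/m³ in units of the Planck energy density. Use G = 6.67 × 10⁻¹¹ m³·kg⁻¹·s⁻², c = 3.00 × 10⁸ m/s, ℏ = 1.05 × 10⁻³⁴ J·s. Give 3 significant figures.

Planck energy density: u_P = c⁷/(ℏG²) = 4.68 × 10¹¹³ J/m³.
7.38 × 10⁻²⁰ / 4.68 × 10¹¹³ = 1.58 × 10⁻¹³³

1.58 × 10⁻¹³³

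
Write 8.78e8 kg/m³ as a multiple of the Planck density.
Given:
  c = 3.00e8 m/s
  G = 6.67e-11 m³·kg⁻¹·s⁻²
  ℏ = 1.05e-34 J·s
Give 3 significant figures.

1.69e-88

Planck density: ρ_P = c⁵/(ℏG²) = 5.20e96 kg/m³.
8.78e8 / 5.20e96 = 1.69e-88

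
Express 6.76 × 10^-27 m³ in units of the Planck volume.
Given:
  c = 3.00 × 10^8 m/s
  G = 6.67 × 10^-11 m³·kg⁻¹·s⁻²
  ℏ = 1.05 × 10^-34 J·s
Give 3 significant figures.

1.62 × 10^78

Planck volume: V_P = (ℏG/c³)^(3/2) = 4.18 × 10^-105 m³.
6.76 × 10^-27 / 4.18 × 10^-105 = 1.62 × 10^78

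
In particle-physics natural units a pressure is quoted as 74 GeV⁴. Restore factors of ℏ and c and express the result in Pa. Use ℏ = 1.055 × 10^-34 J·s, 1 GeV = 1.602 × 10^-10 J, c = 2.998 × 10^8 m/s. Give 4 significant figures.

1.540 × 10^39 Pa

Pressure is [E]/[L]³ = [E]⁴/(ℏc)³.
1 GeV⁴ → 1/(ℏc)³ × (1 GeV in J)⁴ = 2.082 × 10^37 Pa.
Result: 74 × 2.082 × 10^37 = 1.540 × 10^39 Pa.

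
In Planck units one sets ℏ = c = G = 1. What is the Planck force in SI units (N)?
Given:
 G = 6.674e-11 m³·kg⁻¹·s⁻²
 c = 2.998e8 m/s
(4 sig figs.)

F_P = c⁴/G
  = 8.078e33 / 6.674e-11
  = 1.210e44 N

1.210e44 N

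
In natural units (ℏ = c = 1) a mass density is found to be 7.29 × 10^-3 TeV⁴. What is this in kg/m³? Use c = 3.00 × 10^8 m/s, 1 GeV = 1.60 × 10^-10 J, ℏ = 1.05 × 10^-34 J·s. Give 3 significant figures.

1.70 × 10^30 kg/m³

Mass density is [E]/(c²[L]³) = [E]⁴/(ℏ³c⁵).
1 GeV⁴ → 1/(ℏ³c⁵) × (1 GeV in J)⁴ = 2.33 × 10^20 kg/m³.
Convert the energy scale: 7.29 × 10^-3 TeV⁴ = 7.29 × 10^9 GeV⁴.
Result: 7.29 × 10^9 × 2.33 × 10^20 = 1.70 × 10^30 kg/m³.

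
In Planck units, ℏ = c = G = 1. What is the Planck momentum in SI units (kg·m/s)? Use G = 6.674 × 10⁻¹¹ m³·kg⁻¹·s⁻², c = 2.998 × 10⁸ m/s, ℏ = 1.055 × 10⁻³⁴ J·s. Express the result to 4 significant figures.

Dimensional analysis gives p_P = √(ℏc³/G).
  = √(42.60)
  = 6.527 kg·m/s

6.527 kg·m/s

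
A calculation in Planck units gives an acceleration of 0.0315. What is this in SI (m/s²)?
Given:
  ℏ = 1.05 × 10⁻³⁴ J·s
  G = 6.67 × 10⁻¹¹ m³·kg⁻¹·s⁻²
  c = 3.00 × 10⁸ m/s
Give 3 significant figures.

1.76 × 10⁵⁰ m/s²

One Planck acceleration: a_P = √(c⁷/(ℏG)) = 5.59 × 10⁵¹ m/s².
0.0315 × 5.59 × 10⁵¹ m/s² = 1.76 × 10⁵⁰ m/s²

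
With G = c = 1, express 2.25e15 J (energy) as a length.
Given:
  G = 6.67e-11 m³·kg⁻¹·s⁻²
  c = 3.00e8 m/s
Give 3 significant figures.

1.85e-29 m

Energy → length via G/c⁴.
2.25e15 J × (G/c⁴) = 1.85e-29 m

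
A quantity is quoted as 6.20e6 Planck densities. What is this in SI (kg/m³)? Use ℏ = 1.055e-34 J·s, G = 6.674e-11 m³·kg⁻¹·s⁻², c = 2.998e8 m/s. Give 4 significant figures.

3.195e103 kg/m³

One Planck density: ρ_P = c⁵/(ℏG²) = 5.154e96 kg/m³.
6.20e6 × 5.154e96 kg/m³ = 3.195e103 kg/m³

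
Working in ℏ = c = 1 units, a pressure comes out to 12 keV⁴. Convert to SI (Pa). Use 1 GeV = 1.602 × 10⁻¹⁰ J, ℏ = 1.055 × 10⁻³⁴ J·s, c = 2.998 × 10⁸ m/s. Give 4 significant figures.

Pressure is [E]/[L]³ = [E]⁴/(ℏc)³.
1 GeV⁴ → 1/(ℏc)³ × (1 GeV in J)⁴ = 2.082 × 10³⁷ Pa.
Convert the energy scale: 12 keV⁴ = 1.20 × 10⁻²³ GeV⁴.
Result: 1.20 × 10⁻²³ × 2.082 × 10³⁷ = 2.498 × 10¹⁴ Pa.

2.498 × 10¹⁴ Pa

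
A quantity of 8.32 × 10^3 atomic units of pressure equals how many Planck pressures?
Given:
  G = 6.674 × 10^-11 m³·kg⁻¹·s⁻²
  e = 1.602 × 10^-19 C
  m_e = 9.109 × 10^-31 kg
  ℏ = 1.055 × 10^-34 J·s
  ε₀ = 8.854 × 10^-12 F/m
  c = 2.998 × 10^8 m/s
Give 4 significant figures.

5.261 × 10^-97

atomic unit of pressure: P_au = E_h/a₀³ = m_e⁴e¹⁰/((4πε₀)⁵ℏ⁸) = 2.929 × 10^13 Pa
Planck pressure: p_P = c⁷/(ℏG²) = 4.632 × 10^113 Pa
8.32 × 10^3 × 2.929 × 10^13 / 4.632 × 10^113 = 5.261 × 10^-97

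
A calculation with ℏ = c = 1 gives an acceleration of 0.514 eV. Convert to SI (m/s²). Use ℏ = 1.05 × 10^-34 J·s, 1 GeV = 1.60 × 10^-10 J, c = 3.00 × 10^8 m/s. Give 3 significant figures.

Acceleration is [L]/[T]² = c·[E]/ℏ.
1 GeV → c/ℏ × (1 GeV in J) = 4.57 × 10^32 m/s².
Convert the energy scale: 0.514 eV = 5.14 × 10^-10 GeV.
Result: 5.14 × 10^-10 × 4.57 × 10^32 = 2.35 × 10^23 m/s².

2.35 × 10^23 m/s²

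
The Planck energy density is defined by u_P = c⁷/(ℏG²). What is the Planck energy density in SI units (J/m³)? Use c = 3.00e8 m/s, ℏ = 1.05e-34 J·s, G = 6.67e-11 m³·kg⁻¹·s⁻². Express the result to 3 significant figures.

u_P = c⁷/(ℏG²)
  = 2.19e59 / 4.67e-55
  = 4.68e113 J/m³

4.68e113 J/m³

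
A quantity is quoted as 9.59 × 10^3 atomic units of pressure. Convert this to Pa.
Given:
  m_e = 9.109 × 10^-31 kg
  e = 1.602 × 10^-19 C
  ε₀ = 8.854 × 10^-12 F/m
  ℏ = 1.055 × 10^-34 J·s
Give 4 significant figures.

2.809 × 10^17 Pa

One atomic unit of pressure: P_au = E_h/a₀³ = m_e⁴e¹⁰/((4πε₀)⁵ℏ⁸) = 2.929 × 10^13 Pa.
9.59 × 10^3 × 2.929 × 10^13 Pa = 2.809 × 10^17 Pa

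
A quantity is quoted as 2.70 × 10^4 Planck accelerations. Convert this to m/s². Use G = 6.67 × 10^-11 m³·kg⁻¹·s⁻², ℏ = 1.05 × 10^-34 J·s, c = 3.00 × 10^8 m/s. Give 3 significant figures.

1.51 × 10^56 m/s²

One Planck acceleration: a_P = √(c⁷/(ℏG)) = 5.59 × 10^51 m/s².
2.70 × 10^4 × 5.59 × 10^51 m/s² = 1.51 × 10^56 m/s²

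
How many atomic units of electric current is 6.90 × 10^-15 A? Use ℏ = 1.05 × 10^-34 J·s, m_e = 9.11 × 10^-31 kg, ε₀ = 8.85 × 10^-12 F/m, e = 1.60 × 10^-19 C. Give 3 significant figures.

atomic unit of electric current: I_au = e E_h/ℏ = m_e e⁵/((4πε₀)²ℏ³) = 6.67 × 10^-3 A.
6.90 × 10^-15 / 6.67 × 10^-3 = 1.03 × 10^-12

1.03 × 10^-12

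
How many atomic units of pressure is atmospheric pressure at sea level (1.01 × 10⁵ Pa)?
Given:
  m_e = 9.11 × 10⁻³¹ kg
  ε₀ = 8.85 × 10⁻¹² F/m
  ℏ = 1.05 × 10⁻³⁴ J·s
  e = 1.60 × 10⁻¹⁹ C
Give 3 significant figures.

3.35 × 10⁻⁹

atomic unit of pressure: P_au = E_h/a₀³ = m_e⁴e¹⁰/((4πε₀)⁵ℏ⁸) = 3.01 × 10¹³ Pa.
1.01 × 10⁵ / 3.01 × 10¹³ = 3.35 × 10⁻⁹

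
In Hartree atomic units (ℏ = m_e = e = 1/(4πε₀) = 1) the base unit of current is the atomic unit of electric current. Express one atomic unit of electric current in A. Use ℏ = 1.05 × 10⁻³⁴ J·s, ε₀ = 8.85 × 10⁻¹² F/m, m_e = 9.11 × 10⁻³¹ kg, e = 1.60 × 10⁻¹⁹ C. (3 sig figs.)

I_au = e E_h/ℏ = m_e e⁵/((4πε₀)²ℏ³)
E_h = 4.38 × 10⁻¹⁸ J
e·E_h/ℏ = 6.67 × 10⁻³ A

6.67 × 10⁻³ A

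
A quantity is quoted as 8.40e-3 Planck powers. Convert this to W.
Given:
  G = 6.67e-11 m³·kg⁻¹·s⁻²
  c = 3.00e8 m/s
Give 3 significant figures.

3.06e50 W

One Planck power: P_P = c⁵/G = 3.64e52 W.
8.40e-3 × 3.64e52 W = 3.06e50 W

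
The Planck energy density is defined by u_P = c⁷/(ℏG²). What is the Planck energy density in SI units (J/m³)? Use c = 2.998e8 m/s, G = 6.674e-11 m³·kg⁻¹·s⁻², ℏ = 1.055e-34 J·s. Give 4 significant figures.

4.632e113 J/m³

u_P = c⁷/(ℏG²)
  = 2.177e59 / 4.699e-55
  = 4.632e113 J/m³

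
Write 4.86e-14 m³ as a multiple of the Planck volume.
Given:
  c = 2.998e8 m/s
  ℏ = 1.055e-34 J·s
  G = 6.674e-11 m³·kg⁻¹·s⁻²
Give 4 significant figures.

1.151e91

Planck volume: V_P = (ℏG/c³)^(3/2) = 4.224e-105 m³.
4.86e-14 / 4.224e-105 = 1.151e91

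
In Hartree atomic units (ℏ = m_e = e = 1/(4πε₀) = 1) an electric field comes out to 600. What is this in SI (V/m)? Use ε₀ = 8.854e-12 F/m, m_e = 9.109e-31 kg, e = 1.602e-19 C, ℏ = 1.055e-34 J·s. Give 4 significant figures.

3.079e14 V/m

One atomic unit of electric field: E_au = E_h/(e a₀) = m_e²e⁵/((4πε₀)³ℏ⁴) = 5.131e11 V/m.
600 × 5.131e11 V/m = 3.079e14 V/m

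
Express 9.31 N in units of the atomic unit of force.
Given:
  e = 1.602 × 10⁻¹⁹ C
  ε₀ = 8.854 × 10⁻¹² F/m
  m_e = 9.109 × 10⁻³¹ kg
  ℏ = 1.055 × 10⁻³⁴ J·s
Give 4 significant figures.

atomic unit of force: F_au = E_h/a₀ = m_e²e⁶/((4πε₀)³ℏ⁴) = 8.220 × 10⁻⁸ N.
9.31 / 8.220 × 10⁻⁸ = 1.133 × 10⁸

1.133 × 10⁸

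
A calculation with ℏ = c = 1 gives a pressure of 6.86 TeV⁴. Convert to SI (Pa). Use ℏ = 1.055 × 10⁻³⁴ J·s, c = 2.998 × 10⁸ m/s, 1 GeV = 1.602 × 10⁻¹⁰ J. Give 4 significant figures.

Pressure is [E]/[L]³ = [E]⁴/(ℏc)³.
1 GeV⁴ → 1/(ℏc)³ × (1 GeV in J)⁴ = 2.082 × 10³⁷ Pa.
Convert the energy scale: 6.86 TeV⁴ = 6.86 × 10¹² GeV⁴.
Result: 6.86 × 10¹² × 2.082 × 10³⁷ = 1.428 × 10⁵⁰ Pa.

1.428 × 10⁵⁰ Pa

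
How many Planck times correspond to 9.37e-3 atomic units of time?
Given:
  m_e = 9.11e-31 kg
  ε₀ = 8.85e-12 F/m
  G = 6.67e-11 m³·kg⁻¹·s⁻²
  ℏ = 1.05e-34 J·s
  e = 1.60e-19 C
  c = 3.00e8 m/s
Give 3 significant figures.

4.19e24

atomic unit of time: τ_au = (4πε₀)²ℏ³/(m_e e⁴) = 2.40e-17 s
Planck time: t_P = √(ℏG/c⁵) = 5.37e-44 s
9.37e-3 × 2.40e-17 / 5.37e-44 = 4.19e24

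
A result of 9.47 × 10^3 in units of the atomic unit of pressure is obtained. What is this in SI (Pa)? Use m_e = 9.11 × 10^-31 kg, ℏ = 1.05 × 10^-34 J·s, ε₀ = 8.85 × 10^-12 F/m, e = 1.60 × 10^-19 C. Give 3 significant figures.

2.85 × 10^17 Pa

One atomic unit of pressure: P_au = E_h/a₀³ = m_e⁴e¹⁰/((4πε₀)⁵ℏ⁸) = 3.01 × 10^13 Pa.
9.47 × 10^3 × 3.01 × 10^13 Pa = 2.85 × 10^17 Pa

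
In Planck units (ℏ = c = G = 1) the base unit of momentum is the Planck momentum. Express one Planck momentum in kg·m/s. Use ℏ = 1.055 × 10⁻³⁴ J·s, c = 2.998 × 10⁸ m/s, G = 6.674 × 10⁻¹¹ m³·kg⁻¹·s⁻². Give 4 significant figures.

6.527 kg·m/s

p_P = √(ℏc³/G)
  = √(42.60)
  = 6.527 kg·m/s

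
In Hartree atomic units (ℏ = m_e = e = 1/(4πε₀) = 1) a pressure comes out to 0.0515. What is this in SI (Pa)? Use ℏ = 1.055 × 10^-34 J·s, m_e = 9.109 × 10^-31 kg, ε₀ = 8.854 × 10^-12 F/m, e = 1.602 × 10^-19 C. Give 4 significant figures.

One atomic unit of pressure: P_au = E_h/a₀³ = m_e⁴e¹⁰/((4πε₀)⁵ℏ⁸) = 2.929 × 10^13 Pa.
0.0515 × 2.929 × 10^13 Pa = 1.509 × 10^12 Pa

1.509 × 10^12 Pa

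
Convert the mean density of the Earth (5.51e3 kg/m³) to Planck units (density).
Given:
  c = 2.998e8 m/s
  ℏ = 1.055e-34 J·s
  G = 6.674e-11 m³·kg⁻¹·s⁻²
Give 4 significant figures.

Planck density: ρ_P = c⁵/(ℏG²) = 5.154e96 kg/m³.
5.51e3 / 5.154e96 = 1.069e-93

1.069e-93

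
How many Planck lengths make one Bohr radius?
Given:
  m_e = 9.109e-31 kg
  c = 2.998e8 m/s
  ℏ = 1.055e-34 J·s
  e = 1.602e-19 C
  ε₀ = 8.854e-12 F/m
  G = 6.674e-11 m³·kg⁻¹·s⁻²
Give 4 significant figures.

Bohr radius: a₀ = 4πε₀ℏ²/(m_e e²) = 5.297e-11 m
Planck length: ℓ_P = √(ℏG/c³) = 1.616e-35 m
ratio = 5.297e-11 / 1.616e-35 = 3.277e24

3.277e24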